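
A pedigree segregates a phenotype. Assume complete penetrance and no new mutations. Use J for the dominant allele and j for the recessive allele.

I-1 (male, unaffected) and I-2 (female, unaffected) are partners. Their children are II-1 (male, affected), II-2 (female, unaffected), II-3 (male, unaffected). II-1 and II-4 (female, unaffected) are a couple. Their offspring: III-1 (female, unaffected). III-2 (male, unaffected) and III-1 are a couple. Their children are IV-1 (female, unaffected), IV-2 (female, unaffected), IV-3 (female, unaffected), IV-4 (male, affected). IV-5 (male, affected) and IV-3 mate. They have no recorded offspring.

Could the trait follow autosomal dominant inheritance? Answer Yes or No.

Under autosomal dominant, II-1 (affected, male) cannot arise from I-1 (unaffected) × I-2 (unaffected).

No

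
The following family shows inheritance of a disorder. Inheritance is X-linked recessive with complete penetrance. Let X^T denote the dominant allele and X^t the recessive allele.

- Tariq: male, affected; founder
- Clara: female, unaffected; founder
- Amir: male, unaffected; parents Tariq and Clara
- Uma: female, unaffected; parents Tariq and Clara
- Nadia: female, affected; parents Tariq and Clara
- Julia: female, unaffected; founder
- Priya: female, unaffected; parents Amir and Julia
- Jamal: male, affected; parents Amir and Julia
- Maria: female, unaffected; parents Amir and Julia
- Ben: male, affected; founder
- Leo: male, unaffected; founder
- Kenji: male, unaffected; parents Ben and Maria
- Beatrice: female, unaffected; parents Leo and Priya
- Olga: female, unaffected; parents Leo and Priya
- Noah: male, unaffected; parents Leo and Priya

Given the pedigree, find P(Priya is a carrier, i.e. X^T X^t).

Amir is unaffected, so Amir is X^T Y.
Julia is unaffected so carries T and passed t to Jamal (X^t Y), so Julia is X^T X^t.
Their cross gives offspring ratios 1/2 X^T X^T : 1/2 X^T X^t. Conditioning on Priya being unaffected, P(X^T X^t) = 1/2 / 1 = 1/2 before taking Priya's own offspring into account.
Leo is unaffected, so Leo is X^T Y.
Now use Priya's offspring. Probability of each recorded status — unaffected son Noah: 1/2 if Priya is X^T X^t, 1 if X^T X^T. (Beatrice, Olga: equally likely either way, so uninformative.)
Bayes: P(X^T X^t) = 1/2·1/2 / (1/2·1/2 + 1/2·1) = 1/3.

1/3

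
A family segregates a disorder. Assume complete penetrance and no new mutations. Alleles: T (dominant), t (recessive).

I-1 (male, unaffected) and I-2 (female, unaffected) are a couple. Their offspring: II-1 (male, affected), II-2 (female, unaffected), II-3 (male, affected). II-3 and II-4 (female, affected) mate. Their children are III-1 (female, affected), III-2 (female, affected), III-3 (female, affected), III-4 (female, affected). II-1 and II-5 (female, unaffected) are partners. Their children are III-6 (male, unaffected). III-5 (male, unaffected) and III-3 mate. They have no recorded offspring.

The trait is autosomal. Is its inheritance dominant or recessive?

I-1 and I-2 are both unaffected yet have an affected child II-1. Under dominance, an affected child requires at least one affected parent, so the trait cannot be dominant.

recessive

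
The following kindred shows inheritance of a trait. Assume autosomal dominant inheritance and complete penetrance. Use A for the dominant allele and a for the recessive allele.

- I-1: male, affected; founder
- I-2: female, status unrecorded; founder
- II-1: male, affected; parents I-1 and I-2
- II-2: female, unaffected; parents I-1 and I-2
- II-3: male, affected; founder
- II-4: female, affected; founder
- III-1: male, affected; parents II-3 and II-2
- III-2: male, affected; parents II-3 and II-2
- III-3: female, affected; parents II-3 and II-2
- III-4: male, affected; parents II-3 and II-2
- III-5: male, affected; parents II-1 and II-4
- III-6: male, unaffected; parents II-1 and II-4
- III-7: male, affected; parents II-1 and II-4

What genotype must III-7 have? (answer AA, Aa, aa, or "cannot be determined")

III-7's phenotype allows AA or Aa, and no parent or child forces a single allele at both positions; consistent genotype assignments exist with III-7 as AA or Aa.

cannot be determined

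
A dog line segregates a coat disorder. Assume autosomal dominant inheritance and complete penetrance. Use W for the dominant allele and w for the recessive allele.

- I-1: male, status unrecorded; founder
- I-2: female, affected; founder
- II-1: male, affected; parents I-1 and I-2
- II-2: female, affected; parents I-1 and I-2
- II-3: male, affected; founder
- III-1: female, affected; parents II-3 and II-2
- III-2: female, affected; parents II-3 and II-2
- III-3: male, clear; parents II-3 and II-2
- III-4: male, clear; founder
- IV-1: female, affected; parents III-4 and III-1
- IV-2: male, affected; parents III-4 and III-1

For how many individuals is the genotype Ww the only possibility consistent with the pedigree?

4

Obligate heterozygotes: II-2 is affected so carries W and passed w to III-3 (ww), so II-2 is Ww; II-3 is affected so carries W and passed w to III-3 (ww), so II-3 is Ww; IV-1 is affected so carries W and received w from III-4 (ww), so IV-1 is Ww; IV-2 is affected so carries W and received w from III-4 (ww), so IV-2 is Ww.
Every other individual is either homozygous by phenotype or has at least one consistent homozygous assignment, so the count is 4.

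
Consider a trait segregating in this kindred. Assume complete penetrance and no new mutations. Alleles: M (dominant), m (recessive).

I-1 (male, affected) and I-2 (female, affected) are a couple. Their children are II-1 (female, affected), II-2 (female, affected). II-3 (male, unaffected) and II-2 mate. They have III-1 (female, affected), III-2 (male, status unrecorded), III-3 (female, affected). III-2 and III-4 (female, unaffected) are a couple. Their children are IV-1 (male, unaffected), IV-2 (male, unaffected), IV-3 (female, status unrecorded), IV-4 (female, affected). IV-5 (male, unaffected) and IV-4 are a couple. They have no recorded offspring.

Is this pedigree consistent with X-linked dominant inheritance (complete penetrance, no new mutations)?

Yes

A consistent assignment under X-linked dominant exists: I-1 X^M Y, I-2 X^M X^M, II-1 X^M X^M, II-2 X^M X^M, II-3 X^m Y, III-1 X^M X^m, III-2 X^M Y, III-3 X^M X^m, III-4 X^m X^m, IV-1 X^m Y, IV-2 X^m Y, IV-3 X^M X^m, IV-4 X^M X^m, IV-5 X^m Y.
In this assignment every recorded phenotype matches its genotype and every non-founder's genotype is obtainable from its parents' genotypes, so the pedigree is consistent.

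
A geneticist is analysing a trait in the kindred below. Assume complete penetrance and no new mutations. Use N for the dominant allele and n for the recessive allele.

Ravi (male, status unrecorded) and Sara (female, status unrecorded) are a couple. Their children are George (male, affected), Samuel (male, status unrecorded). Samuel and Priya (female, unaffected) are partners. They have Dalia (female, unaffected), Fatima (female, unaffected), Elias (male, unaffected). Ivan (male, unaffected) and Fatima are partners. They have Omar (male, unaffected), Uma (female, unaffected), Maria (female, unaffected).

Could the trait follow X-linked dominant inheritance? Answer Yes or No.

Yes

A consistent assignment under X-linked dominant exists: Ravi X^N Y, Sara X^N X^n, George X^N Y, Samuel X^n Y, Priya X^n X^n, Dalia X^n X^n, Fatima X^n X^n, Elias X^n Y, Ivan X^n Y, Omar X^n Y, Uma X^n X^n, Maria X^n X^n.
In this assignment every recorded phenotype matches its genotype and every non-founder's genotype is obtainable from its parents' genotypes, so the pedigree is consistent.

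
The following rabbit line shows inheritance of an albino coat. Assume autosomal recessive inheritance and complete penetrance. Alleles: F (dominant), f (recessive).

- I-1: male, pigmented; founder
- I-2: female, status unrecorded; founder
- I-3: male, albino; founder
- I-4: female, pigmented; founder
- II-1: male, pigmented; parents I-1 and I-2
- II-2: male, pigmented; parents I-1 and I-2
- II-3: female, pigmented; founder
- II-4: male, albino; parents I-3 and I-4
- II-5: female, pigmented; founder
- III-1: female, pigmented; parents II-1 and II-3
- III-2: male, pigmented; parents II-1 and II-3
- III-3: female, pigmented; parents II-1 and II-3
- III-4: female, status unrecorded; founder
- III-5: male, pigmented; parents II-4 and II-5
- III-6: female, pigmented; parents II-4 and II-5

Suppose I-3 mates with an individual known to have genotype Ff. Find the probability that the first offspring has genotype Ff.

1/2

I-3 is albino, so I-3 is ff.
The cross gives 1/2 Ff : 1/2 ff, so P(offspring has genotype Ff) = 1/2.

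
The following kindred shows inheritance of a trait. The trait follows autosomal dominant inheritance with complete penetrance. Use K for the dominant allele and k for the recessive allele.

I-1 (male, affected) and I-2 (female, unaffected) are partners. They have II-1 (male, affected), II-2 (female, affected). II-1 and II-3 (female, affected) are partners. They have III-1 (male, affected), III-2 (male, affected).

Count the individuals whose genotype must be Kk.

Obligate heterozygotes: II-1 is affected so carries K and received k from I-2 (kk), so II-1 is Kk; II-2 is affected so carries K and received k from I-2 (kk), so II-2 is Kk.
Every other individual is either homozygous by phenotype or has at least one consistent homozygous assignment, so the count is 2.

2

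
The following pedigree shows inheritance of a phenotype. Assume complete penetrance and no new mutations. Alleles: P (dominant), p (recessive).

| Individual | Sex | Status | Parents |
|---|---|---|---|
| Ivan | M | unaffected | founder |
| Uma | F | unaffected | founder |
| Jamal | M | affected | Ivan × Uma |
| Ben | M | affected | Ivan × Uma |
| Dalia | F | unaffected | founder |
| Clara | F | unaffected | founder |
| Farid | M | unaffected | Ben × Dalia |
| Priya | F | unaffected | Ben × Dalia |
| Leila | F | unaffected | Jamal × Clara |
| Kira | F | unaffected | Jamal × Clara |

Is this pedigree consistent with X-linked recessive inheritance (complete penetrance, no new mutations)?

A consistent assignment under X-linked recessive exists: Ivan X^P Y, Uma X^P X^p, Jamal X^p Y, Ben X^p Y, Dalia X^P X^P, Clara X^P X^P, Farid X^P Y, Priya X^P X^p, Leila X^P X^p, Kira X^P X^p.
In this assignment every recorded phenotype matches its genotype and every non-founder's genotype is obtainable from its parents' genotypes, so the pedigree is consistent.

Yes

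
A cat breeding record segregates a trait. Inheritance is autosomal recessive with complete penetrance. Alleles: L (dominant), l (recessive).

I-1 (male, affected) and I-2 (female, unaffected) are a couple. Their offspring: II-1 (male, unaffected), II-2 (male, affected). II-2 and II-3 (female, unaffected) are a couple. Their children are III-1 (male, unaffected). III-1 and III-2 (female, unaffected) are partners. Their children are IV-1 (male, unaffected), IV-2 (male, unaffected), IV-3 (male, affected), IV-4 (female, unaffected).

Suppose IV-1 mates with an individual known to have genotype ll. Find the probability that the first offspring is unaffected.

III-1 is unaffected so carries L and received l from II-2 (ll), so III-1 is Ll.
III-2 is unaffected so carries L and passed l to IV-3 (ll), so III-2 is Ll.
IV-1 is an unaffected offspring of III-1 (Ll) × III-2 (Ll), whose cross gives 1/4 LL : 1/2 Ll : 1/4 ll; conditioning on being unaffected, IV-1 is LL with probability 1/3, Ll with probability 2/3.
Summing over parental genotype combinations, P(offspring is unaffected) = 1/3·1 + 2/3·1/2 = 2/3.

2/3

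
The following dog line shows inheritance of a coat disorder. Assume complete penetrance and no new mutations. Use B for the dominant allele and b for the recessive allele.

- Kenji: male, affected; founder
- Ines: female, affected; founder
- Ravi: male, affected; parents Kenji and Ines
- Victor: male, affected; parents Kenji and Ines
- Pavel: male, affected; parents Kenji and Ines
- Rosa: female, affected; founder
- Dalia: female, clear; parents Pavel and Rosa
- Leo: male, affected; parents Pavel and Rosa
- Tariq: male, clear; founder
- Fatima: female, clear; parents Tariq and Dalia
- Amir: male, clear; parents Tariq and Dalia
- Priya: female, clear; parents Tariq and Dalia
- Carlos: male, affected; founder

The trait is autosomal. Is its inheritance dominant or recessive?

Pavel and Rosa are both affected yet have a clear child Dalia. Under a recessive model two affected parents are homozygous and every child would be affected, so the trait cannot be recessive.

dominant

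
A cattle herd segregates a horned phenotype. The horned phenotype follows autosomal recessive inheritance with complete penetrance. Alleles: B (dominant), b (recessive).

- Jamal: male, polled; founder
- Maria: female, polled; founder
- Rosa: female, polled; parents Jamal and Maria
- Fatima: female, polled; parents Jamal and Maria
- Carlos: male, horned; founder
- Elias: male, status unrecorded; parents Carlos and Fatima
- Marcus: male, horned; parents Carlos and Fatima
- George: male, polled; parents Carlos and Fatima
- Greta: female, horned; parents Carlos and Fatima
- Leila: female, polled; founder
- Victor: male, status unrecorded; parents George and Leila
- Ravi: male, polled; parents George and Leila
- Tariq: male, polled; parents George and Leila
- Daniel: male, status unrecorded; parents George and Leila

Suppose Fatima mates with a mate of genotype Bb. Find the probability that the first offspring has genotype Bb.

Fatima is polled so carries B and passed b to Marcus (bb), so Fatima is Bb.
The cross gives 1/4 BB : 1/2 Bb : 1/4 bb, so P(offspring has genotype Bb) = 1/2.

1/2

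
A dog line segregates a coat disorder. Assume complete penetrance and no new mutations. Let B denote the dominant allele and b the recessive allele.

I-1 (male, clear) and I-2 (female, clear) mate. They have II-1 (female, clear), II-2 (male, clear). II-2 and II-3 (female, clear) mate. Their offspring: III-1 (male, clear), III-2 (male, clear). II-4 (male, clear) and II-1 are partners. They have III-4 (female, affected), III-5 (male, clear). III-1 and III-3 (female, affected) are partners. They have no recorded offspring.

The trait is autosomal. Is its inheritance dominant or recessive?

recessive

II-4 and II-1 are both clear yet have an affected child III-4. Under dominance, an affected child requires at least one affected parent, so the trait cannot be dominant.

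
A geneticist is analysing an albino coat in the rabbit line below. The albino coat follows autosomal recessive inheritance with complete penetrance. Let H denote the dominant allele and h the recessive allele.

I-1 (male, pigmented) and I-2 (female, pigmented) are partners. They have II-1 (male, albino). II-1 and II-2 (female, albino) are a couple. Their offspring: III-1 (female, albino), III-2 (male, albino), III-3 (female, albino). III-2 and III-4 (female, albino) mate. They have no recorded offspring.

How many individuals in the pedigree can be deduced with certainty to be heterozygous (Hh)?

Obligate heterozygotes: I-1 is pigmented so carries H and passed h to II-1 (hh), so I-1 is Hh; I-2 is pigmented so carries H and passed h to II-1 (hh), so I-2 is Hh.
Every other individual is either homozygous by phenotype or has at least one consistent homozygous assignment, so the count is 2.

2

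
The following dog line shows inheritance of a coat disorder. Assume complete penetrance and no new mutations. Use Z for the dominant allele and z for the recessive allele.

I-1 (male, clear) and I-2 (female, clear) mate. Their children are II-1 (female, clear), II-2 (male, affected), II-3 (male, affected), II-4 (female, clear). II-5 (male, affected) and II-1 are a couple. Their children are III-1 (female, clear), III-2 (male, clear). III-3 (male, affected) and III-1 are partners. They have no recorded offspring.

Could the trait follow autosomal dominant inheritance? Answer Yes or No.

No

Under autosomal dominant, II-2 (affected, male) cannot arise from I-1 (clear) × I-2 (clear).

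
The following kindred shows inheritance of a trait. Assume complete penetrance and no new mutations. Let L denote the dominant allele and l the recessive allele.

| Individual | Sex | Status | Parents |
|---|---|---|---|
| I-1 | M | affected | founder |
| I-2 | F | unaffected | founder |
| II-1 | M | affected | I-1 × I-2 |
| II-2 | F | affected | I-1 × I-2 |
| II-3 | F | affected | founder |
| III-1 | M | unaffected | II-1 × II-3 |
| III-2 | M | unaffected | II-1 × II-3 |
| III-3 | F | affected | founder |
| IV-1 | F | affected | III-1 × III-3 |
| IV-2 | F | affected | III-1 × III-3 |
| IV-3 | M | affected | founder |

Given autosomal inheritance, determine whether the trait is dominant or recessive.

II-1 and II-3 are both affected yet have an unaffected child III-1. Under a recessive model two affected parents are homozygous and every child would be affected, so the trait cannot be recessive.

dominant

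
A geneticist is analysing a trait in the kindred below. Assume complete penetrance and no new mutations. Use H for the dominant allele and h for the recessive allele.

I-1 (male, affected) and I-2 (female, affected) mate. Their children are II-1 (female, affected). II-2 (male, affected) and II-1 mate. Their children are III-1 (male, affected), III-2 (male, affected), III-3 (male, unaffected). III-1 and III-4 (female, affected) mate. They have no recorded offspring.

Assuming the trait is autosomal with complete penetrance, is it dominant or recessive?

dominant

II-2 and II-1 are both affected yet have an unaffected child III-3. Under a recessive model two affected parents are homozygous and every child would be affected, so the trait cannot be recessive.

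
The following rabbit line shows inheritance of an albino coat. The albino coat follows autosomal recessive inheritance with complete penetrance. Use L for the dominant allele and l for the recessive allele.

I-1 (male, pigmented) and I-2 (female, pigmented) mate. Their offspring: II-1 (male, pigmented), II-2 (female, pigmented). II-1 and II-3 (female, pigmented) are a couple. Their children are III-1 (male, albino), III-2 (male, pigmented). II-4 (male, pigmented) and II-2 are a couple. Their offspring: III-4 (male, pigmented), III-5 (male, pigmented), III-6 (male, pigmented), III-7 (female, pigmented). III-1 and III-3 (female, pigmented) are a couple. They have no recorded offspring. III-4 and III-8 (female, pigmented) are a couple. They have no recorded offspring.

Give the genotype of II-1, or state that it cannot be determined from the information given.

Ll

From phenotype alone, II-1 is LL or Ll.
II-1 is pigmented so carries L and passed l to III-1 (ll), so II-1 is Ll.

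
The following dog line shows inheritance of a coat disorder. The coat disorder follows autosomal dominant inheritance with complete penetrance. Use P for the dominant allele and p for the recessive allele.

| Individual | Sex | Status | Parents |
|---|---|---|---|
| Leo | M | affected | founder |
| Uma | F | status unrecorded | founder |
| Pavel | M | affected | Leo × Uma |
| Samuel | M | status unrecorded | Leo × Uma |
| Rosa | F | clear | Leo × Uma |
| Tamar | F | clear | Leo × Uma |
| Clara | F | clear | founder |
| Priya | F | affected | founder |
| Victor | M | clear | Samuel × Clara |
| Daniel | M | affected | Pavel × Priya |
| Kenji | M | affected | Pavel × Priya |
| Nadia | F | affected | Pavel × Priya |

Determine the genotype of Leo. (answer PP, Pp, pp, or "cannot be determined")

Pp

From phenotype alone, Leo is PP or Pp.
Leo is affected so carries P and passed p to Rosa (pp), so Leo is Pp.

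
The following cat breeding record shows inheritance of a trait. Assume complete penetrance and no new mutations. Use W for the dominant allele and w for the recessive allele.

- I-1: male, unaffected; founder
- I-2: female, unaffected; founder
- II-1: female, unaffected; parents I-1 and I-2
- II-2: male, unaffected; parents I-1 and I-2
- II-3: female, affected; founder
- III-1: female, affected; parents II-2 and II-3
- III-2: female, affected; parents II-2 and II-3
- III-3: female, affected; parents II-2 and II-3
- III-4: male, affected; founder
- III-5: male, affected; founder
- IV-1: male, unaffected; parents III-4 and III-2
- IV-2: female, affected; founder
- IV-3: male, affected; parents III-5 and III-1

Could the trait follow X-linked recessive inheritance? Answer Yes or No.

No

Under X-linked recessive, III-1 (affected, female) cannot arise from II-2 (unaffected) × II-3 (affected).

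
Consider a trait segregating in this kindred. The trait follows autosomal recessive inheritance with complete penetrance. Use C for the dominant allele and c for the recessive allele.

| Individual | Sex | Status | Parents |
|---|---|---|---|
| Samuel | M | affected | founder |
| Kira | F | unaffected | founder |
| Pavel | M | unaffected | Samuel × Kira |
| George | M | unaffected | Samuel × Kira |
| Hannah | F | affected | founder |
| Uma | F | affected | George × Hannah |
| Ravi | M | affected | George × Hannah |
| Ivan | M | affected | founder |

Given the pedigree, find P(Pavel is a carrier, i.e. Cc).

1

Pavel is unaffected so carries C and received c from Samuel (cc), so Pavel is Cc, giving P(Cc) = 1.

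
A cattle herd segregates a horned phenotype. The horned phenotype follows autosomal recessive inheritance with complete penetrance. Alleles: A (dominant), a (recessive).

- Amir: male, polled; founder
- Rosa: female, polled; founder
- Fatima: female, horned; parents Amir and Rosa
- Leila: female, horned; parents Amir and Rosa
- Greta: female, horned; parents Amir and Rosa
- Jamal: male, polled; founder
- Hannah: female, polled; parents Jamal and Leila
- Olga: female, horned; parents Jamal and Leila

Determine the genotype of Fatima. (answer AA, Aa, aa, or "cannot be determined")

Fatima is horned, so Fatima is aa.

aa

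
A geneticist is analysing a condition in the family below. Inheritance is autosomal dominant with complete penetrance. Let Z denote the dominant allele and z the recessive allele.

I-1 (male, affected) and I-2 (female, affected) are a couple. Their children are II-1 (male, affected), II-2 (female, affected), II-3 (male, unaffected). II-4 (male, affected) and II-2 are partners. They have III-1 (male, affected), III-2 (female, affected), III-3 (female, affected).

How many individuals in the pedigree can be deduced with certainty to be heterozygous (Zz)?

Obligate heterozygotes: I-1 is affected so carries Z and passed z to II-3 (zz), so I-1 is Zz; I-2 is affected so carries Z and passed z to II-3 (zz), so I-2 is Zz.
Every other individual is either homozygous by phenotype or has at least one consistent homozygous assignment, so the count is 2.

2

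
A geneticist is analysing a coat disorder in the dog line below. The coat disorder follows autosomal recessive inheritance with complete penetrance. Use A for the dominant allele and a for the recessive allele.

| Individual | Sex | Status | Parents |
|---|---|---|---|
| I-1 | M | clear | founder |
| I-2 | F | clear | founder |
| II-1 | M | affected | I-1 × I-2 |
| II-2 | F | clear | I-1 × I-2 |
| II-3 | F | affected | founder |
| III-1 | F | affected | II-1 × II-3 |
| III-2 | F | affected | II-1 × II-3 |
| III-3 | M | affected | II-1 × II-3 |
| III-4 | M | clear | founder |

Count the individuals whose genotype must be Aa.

2

Obligate heterozygotes: I-1 is clear so carries A and passed a to II-1 (aa), so I-1 is Aa; I-2 is clear so carries A and passed a to II-1 (aa), so I-2 is Aa.
Every other individual is either homozygous by phenotype or has at least one consistent homozygous assignment, so the count is 2.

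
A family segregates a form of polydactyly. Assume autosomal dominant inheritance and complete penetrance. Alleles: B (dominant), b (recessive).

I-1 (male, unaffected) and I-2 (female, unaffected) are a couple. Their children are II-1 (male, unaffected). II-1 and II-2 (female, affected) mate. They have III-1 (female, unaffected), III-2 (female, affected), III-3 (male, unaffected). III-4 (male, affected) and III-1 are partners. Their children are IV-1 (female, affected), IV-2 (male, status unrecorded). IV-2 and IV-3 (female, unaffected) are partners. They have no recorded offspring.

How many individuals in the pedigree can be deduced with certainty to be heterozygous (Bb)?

Obligate heterozygotes: II-2 is affected so carries B and passed b to III-1 (bb), so II-2 is Bb; III-2 is affected so carries B and received b from II-1 (bb), so III-2 is Bb; IV-1 is affected so carries B and received b from III-1 (bb), so IV-1 is Bb.
Every other individual is either homozygous by phenotype or has at least one consistent homozygous assignment, so the count is 3.

3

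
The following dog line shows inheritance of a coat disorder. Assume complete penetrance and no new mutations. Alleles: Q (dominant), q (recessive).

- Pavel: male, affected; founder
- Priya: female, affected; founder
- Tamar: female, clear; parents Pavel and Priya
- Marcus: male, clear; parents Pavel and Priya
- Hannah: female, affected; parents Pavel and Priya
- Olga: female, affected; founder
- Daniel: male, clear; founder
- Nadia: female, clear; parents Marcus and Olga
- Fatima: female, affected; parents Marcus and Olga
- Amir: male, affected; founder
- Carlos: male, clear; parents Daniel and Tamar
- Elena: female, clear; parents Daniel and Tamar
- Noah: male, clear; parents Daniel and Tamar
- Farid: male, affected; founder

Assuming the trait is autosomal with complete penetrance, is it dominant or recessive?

dominant

Pavel and Priya are both affected yet have a clear child Tamar. Under a recessive model two affected parents are homozygous and every child would be affected, so the trait cannot be recessive.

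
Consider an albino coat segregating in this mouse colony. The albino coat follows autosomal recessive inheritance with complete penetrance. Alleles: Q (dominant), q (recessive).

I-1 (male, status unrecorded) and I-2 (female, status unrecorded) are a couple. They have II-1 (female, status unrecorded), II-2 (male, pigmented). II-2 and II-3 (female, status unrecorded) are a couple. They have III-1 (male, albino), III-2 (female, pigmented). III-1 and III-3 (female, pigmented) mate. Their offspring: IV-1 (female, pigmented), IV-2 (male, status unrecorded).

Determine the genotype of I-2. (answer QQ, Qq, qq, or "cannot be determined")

I-2's phenotype is unrecorded, and no parent or child forces a single allele at both positions; consistent genotype assignments exist with I-2 as QQ or Qq or qq.

cannot be determined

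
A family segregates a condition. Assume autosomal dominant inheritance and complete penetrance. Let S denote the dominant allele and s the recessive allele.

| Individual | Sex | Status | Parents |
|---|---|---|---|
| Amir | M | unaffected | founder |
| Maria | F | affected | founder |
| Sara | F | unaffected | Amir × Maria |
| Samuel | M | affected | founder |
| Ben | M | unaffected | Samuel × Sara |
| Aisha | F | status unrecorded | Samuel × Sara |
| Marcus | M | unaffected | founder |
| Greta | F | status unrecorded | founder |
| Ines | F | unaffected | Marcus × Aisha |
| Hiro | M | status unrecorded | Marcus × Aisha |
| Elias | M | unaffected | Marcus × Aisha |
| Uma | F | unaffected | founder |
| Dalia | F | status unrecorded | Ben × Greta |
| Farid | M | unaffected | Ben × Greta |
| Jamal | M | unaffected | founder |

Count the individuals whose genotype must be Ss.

2

Obligate heterozygotes: Maria is affected so carries S and passed s to Sara (ss), so Maria is Ss; Samuel is affected so carries S and passed s to Ben (ss), so Samuel is Ss.
Every other individual is either homozygous by phenotype or has at least one consistent homozygous assignment, so the count is 2.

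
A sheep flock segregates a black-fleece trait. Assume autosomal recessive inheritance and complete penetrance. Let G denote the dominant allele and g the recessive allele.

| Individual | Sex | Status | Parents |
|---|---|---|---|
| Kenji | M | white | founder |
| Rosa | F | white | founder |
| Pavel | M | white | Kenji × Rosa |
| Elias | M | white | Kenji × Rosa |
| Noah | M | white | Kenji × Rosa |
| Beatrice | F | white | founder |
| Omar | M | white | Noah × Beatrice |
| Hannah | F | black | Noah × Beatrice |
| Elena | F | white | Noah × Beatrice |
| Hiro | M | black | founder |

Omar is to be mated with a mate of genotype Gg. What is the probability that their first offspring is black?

1/6

Noah is white so carries G and passed g to Hannah (gg), so Noah is Gg.
Beatrice is white so carries G and passed g to Hannah (gg), so Beatrice is Gg.
Omar is a white offspring of Noah (Gg) × Beatrice (Gg), whose cross gives 1/4 GG : 1/2 Gg : 1/4 gg; conditioning on being white, Omar is GG with probability 1/3, Gg with probability 2/3.
Summing over parental genotype combinations, P(offspring is black) = 2/3·1/4 = 1/6.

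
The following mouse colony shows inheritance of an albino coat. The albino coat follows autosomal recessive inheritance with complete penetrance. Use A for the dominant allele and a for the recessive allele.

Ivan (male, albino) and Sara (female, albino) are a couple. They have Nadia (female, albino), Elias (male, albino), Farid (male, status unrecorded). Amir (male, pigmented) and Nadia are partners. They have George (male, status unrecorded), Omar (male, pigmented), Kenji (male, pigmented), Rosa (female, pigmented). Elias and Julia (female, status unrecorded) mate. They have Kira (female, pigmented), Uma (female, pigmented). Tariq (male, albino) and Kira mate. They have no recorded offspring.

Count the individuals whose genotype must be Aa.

5

Obligate heterozygotes: Omar is pigmented so carries A and received a from Nadia (aa), so Omar is Aa; Kenji is pigmented so carries A and received a from Nadia (aa), so Kenji is Aa; Rosa is pigmented so carries A and received a from Nadia (aa), so Rosa is Aa; Kira is pigmented so carries A and received a from Elias (aa), so Kira is Aa; Uma is pigmented so carries A and received a from Elias (aa), so Uma is Aa.
Every other individual is either homozygous by phenotype or has at least one consistent homozygous assignment, so the count is 5.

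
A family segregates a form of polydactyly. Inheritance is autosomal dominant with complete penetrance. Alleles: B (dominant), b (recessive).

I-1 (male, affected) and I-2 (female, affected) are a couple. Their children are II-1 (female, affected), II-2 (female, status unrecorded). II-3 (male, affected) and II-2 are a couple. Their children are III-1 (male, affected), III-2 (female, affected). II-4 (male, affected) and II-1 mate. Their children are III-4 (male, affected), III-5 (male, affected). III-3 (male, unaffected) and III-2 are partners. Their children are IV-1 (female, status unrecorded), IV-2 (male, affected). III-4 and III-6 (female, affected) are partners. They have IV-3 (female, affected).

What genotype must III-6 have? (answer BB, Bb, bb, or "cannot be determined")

III-6's phenotype allows BB or Bb, and no parent or child forces a single allele at both positions; consistent genotype assignments exist with III-6 as BB or Bb.

cannot be determined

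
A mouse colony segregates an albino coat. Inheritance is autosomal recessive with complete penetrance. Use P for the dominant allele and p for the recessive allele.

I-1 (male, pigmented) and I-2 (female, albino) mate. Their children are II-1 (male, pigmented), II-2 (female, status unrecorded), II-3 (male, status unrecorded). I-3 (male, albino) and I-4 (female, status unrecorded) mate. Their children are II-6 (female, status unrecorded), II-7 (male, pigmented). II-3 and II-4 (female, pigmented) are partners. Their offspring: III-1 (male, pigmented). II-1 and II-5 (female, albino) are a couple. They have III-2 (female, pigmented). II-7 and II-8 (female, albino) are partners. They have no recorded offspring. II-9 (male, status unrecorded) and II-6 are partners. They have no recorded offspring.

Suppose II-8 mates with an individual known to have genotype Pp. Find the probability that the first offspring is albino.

1/2

II-8 is albino, so II-8 is pp.
The cross gives 1/2 Pp : 1/2 pp, so P(offspring is albino) = 1/2.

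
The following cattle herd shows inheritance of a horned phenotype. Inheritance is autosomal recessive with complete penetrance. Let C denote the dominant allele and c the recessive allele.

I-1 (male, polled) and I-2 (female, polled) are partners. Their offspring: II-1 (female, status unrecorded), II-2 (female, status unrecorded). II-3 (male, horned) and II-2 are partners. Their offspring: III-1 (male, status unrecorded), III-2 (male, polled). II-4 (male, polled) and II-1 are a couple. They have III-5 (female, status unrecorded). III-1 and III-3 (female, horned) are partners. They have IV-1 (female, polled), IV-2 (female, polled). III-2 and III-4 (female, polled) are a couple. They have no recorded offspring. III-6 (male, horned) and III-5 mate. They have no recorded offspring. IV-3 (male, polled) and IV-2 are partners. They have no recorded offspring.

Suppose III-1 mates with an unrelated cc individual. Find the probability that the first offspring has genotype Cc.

1/2

III-1 passed C to IV-1 (Cc, whose c came from III-3) and received c from II-3 (cc), so III-1 is Cc.
The cross gives 1/2 Cc : 1/2 cc, so P(offspring has genotype Cc) = 1/2.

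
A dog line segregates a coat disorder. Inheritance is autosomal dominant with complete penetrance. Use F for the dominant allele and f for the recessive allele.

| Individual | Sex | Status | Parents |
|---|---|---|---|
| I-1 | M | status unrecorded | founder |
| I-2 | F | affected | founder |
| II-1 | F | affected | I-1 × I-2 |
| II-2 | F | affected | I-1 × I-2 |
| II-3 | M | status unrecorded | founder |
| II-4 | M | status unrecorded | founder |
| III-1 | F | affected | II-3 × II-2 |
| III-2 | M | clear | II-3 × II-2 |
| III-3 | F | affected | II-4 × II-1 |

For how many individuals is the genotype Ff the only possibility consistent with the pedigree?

1

Obligate heterozygotes: II-2 is affected so carries F and passed f to III-2 (ff), so II-2 is Ff.
Every other individual is either homozygous by phenotype or has at least one consistent homozygous assignment, so the count is 1.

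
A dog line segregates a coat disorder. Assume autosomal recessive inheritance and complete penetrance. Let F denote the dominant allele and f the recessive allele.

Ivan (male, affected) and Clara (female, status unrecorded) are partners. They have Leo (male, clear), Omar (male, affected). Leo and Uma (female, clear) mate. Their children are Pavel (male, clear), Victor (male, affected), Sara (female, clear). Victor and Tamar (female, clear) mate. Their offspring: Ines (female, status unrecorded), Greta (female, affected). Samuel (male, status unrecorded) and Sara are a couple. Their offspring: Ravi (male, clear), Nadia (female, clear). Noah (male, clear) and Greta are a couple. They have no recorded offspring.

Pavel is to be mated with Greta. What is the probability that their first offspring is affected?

Leo is clear so carries F and received f from Ivan (ff), so Leo is Ff.
Uma is clear so carries F and passed f to Victor (ff), so Uma is Ff.
Pavel is a clear offspring of Leo (Ff) × Uma (Ff), whose cross gives 1/4 FF : 1/2 Ff : 1/4 ff; conditioning on being clear, Pavel is FF with probability 1/3, Ff with probability 2/3.
Greta is affected, so Greta is ff.
Summing over parental genotype combinations, P(offspring is affected) = 2/3·1/2 = 1/3.

1/3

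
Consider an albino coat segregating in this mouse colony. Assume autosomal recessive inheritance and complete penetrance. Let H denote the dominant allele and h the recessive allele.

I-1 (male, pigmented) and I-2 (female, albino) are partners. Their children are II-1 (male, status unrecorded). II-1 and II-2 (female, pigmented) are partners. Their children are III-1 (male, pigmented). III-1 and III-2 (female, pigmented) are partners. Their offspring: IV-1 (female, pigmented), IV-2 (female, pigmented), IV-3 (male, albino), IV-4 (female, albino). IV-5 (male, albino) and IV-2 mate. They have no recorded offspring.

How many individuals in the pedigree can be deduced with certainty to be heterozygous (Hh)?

Obligate heterozygotes: III-1 is pigmented so carries H and passed h to IV-3 (hh), so III-1 is Hh; III-2 is pigmented so carries H and passed h to IV-3 (hh), so III-2 is Hh.
Every other individual is either homozygous by phenotype or has at least one consistent homozygous assignment, so the count is 2.

2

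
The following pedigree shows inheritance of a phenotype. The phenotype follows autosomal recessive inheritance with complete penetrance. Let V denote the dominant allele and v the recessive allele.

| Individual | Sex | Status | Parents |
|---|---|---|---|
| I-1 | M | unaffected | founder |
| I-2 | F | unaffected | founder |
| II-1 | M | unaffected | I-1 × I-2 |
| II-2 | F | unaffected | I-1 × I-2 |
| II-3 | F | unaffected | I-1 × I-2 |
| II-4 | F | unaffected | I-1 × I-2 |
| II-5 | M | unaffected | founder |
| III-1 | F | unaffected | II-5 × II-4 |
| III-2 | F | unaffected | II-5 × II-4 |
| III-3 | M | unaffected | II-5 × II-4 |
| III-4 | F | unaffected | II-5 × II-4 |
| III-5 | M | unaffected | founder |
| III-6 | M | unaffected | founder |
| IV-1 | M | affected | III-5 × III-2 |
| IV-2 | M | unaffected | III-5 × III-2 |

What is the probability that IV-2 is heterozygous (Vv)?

2/3

III-5 is unaffected so carries V and passed v to IV-1 (vv), so III-5 is Vv.
III-2 is unaffected so carries V and passed v to IV-1 (vv), so III-2 is Vv.
Their cross gives offspring ratios 1/4 VV : 1/2 Vv : 1/4 vv. Conditioning on IV-2 being unaffected, P(Vv) = 1/2 / 3/4 = 2/3.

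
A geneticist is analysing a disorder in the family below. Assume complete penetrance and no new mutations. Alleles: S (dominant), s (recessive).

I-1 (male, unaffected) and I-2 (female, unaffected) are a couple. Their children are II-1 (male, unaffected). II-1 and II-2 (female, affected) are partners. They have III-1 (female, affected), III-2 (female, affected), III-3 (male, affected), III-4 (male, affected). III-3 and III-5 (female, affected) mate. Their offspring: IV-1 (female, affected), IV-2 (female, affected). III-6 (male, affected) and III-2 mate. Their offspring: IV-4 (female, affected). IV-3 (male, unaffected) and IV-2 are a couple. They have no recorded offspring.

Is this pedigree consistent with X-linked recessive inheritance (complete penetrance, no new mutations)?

No

Under X-linked recessive, III-1 (affected, female) cannot arise from II-1 (unaffected) × II-2 (affected).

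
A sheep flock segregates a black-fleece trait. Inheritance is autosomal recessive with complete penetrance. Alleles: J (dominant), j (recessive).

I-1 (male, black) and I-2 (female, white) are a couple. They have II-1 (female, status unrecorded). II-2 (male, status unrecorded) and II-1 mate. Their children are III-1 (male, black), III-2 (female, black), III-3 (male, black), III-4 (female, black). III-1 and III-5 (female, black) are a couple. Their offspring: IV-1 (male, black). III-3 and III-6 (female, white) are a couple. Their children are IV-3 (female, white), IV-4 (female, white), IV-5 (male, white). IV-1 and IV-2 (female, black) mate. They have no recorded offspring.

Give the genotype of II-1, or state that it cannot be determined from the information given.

cannot be determined

II-1's phenotype is unrecorded, and no parent or child forces a single allele at both positions; consistent genotype assignments exist with II-1 as Jj or jj.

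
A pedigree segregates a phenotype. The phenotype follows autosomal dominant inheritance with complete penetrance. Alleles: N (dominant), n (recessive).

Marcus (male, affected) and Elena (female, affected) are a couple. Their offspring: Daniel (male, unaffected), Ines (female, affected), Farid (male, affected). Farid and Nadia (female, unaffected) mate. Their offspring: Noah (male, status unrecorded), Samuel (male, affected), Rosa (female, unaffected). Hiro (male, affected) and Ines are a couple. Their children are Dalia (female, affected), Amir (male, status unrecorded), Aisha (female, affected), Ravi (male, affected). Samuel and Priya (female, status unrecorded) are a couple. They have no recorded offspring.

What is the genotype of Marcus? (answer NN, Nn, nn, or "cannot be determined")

Nn

From phenotype alone, Marcus is NN or Nn.
Marcus is affected so carries N and passed n to Daniel (nn), so Marcus is Nn.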